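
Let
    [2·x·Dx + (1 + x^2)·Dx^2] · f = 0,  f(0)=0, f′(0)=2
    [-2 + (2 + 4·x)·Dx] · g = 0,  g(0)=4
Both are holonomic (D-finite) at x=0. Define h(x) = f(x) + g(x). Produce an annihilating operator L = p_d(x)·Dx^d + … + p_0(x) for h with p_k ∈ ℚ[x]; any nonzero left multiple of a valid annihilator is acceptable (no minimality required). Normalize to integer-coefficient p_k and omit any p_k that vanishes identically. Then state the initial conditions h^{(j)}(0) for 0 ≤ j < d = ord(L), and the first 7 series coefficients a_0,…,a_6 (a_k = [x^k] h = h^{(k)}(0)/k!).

f: a_k = 0, 2, 0, -2/3, 0, 2/5, 0, …
g: a_k = 4, 4, -2, 2, -5/2, 7/2, -21/4, …
f+g: L₀ = lclm(L_f,L_g), ord ≤ 2+1.
L = (-4 - 20·x + 12·x^2 + 12·x^3)·Dx + (-10 - 16·x - 16·x^2 + 48·x^3 + 42·x^4)·Dx^2 + (-2 + 12·x^2 + 12·x^3 + 14·x^4 + 12·x^5)·Dx^3  (order 3).
h: a_k = 4, 6, -2, 4/3, -5/2, 39/10, -21/4, …
ICs: h(0) = 4, h′(0) = 6, h′′(0) = -4.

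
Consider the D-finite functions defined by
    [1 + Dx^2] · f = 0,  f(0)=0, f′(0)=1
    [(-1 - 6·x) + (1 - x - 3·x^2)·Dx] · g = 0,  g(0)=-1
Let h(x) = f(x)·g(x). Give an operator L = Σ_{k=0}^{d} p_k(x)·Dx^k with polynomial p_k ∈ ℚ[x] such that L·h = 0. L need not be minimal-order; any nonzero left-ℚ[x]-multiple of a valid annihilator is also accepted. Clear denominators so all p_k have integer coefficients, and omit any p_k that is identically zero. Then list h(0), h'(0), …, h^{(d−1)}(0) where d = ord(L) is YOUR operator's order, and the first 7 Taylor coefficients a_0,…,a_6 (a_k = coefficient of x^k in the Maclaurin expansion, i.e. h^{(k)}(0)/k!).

f: a_k = 0, 1, 0, -1/6, 0, 1/120, 0, …
g: a_k = -1, -1, -4, -7, -19, -40, -97, …
Sym-product of L_f,L_g gives L₀ (≤ ord 2).
L = (5 + x + 3·x^2) + (2 + 12·x)·Dx + (-1 + x + 3·x^2)·Dx^2  (order 2).
h: a_k = 0, -1, -1, -23/6, -41/6, -2201/120, -4661/120, …
ICs: h(0) = 0, h′(0) = -1.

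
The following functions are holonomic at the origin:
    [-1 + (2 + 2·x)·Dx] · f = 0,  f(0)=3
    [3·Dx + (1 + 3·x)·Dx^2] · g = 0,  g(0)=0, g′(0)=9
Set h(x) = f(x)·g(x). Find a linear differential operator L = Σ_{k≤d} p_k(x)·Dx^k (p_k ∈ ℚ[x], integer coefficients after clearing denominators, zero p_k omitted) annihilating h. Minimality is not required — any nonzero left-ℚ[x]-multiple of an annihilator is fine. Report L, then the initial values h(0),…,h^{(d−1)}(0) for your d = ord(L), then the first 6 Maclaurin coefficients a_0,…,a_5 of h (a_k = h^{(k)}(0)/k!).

L = (-3 + 3·x) + (8 + 8·x)·Dx + (4 + 20·x + 28·x^2 + 12·x^3)·Dx^2  (order 2).
h: a_k = 0, 27, -27, 459/8, -135, 212841/640, …
ICs: h(0) = 0, h′(0) = 27.

f: a_k = 3, 3/2, -3/8, 3/16, -15/128, 21/256, …
g: a_k = 0, 9, -27/2, 27, -243/4, 729/5, …
h₀=f·g: eliminate ⇒ L₀, order ≤ 1·2.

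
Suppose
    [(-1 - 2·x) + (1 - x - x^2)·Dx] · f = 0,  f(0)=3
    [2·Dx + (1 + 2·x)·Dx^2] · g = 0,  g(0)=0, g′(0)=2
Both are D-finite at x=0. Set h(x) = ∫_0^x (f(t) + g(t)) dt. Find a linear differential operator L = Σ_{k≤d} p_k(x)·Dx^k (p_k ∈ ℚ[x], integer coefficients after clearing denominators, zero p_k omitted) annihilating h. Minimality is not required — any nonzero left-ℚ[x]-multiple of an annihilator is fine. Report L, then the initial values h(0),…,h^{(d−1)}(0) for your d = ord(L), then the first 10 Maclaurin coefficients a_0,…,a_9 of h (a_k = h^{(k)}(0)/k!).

f: a_k = 3, 3, 6, 9, 15, 24, 39, 63, 102, 165, …
g: a_k = 0, 2, -2, 8/3, -4, 32/5, -32/3, 128/7, -32, 512/9, …
h₀=f+g: left-lcm gives L₀, ord ≤ 3.
∫: right-multiply L₀ by Dx.
L = (34 + 92·x + 116·x^2 + 48·x^3 + 24·x^4)·Dx^2 + (5 + 60·x + 170·x^2 + 180·x^3 + 100·x^4 + 40·x^5)·Dx^3 + (-3 - 11·x - 5·x^2 + 20·x^3 + 30·x^4 + 24·x^5 + 8·x^6)·Dx^4  (order 4).
h: a_k = 0, 3, 5/2, 4/3, 35/12, 11/5, 76/15, 85/21, 569/56, 70/9, …
ICs: h(0) = 0, h′(0) = 3, h′′(0) = 5, h′′′(0) = 8.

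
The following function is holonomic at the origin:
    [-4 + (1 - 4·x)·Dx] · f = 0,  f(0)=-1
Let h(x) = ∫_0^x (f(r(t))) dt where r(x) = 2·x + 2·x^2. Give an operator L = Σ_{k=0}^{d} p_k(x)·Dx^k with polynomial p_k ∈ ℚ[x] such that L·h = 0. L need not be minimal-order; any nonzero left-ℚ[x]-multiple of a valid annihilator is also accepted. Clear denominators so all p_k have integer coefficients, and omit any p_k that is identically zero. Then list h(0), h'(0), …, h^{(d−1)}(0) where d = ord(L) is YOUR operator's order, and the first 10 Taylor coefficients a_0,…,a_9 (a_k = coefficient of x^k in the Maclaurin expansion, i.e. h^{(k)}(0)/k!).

L = (8 + 16·x)·Dx + (-1 + 8·x + 8·x^2)·Dx^2  (order 2).
h: a_k = 0, -1, -4, -24, -160, -5696/5, -8448, -451072/7, -501760, -3969024, …
ICs: h(0) = 0, h′(0) = -1.

f: a_k = -1, -4, -16, -64, -256, -1024, -4096, -16384, -65536, -262144, …
Substitute x→r, Dx→(1/r')Dx; clear ⇒ L₀.
h=∫₀ˣh₀: take L = L₀·Dx.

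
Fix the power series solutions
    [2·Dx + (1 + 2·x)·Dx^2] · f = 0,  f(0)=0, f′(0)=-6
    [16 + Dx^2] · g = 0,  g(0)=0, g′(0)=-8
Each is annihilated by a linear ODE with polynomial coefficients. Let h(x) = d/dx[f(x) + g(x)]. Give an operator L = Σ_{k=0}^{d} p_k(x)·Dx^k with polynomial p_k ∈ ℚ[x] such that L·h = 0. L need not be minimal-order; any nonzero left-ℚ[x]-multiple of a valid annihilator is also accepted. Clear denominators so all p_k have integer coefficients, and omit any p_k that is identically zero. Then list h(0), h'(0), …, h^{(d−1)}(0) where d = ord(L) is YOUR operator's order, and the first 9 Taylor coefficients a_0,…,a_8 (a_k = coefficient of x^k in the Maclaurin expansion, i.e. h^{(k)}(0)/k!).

f: a_k = 0, -6, 6, -8, 12, -96/5, 32, -384/7, 96, …
g: a_k = 0, -8, 0, 64/3, 0, -256/15, 0, 2048/315, 0, …
L₀ := lclm(L_f,L_g); ord L₀ ≤ 2+2.
Differentiate: ansatz ord ≤ ord L₀ ⇒ L.
L = (160 + 256·x + 256·x^2) + (48 + 224·x + 384·x^2 + 256·x^3)·Dx + (10 + 16·x + 16·x^2)·Dx^2 + (3 + 14·x + 24·x^2 + 16·x^3)·Dx^3  (order 3).
h: a_k = -14, 12, 40, 48, -544/3, 192, -15232/45, 768, -487936/315, …
ICs: h(0) = -14, h′(0) = 12, h′′(0) = 80.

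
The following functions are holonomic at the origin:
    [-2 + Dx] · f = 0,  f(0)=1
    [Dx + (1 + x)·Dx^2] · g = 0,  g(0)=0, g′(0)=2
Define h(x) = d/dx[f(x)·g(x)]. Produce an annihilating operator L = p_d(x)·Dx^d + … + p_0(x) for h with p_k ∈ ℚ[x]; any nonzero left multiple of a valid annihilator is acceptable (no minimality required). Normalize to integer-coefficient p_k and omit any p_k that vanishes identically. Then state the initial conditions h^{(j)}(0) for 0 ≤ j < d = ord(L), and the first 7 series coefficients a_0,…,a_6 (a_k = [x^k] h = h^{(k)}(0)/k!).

L = (4 + 8·x + 8·x^2) + (-4 - 10·x - 8·x^2)·Dx + (1 + 3·x + 2·x^2)·Dx^2  (order 2).
h: a_k = 2, 6, 8, 6, 11/3, 4/3, 34/45, …
ICs: h(0) = 2, h′(0) = 6.

f: a_k = 1, 2, 2, 4/3, 2/3, 4/15, 4/45, …
g: a_k = 0, 2, -1, 2/3, -1/2, 2/5, -1/3, …
Product ⇒ symmetric product L₀, ord ≤ 2.
Differentiate: ansatz ord ≤ ord L₀ ⇒ L.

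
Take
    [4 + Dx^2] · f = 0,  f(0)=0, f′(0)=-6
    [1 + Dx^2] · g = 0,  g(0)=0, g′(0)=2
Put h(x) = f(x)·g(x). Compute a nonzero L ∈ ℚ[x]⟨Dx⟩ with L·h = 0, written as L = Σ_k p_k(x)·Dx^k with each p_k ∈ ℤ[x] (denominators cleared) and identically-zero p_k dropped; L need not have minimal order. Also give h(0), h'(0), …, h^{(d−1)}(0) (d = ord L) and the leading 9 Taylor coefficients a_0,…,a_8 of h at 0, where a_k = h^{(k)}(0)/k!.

f: a_k = 0, -6, 0, 4, 0, -4/5, 0, 8/105, 0, …
g: a_k = 0, 2, 0, -1/3, 0, 1/60, 0, -1/2520, 0, …
h₀=f·g: eliminate ⇒ L₀, order ≤ 2·2.
L = 9 + 10·Dx^2 + Dx^4  (order 4).
h: a_k = 0, 0, -12, 0, 10, 0, -91/30, 0, 41/84, …
ICs: h(0) = 0, h′(0) = 0, h′′(0) = -24, h′′′(0) = 0.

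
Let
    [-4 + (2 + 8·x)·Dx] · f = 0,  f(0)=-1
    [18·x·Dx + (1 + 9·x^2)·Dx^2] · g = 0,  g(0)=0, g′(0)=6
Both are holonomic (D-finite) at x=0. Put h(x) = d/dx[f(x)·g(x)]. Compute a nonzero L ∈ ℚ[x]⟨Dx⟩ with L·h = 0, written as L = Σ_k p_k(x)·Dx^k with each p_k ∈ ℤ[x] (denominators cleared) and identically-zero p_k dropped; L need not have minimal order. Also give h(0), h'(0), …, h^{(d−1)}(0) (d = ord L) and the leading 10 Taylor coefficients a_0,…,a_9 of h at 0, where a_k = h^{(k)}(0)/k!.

f: a_k = -1, -2, 2, -4, 10, -28, 84, -264, 858, -2860, …
g: a_k = 0, 6, 0, -18, 0, 486/5, 0, -4374/7, 0, 4374, …
h₀=f·g: eliminate ⇒ L₀, order ≤ 1·2.
Differentiate: ansatz ord ≤ ord L₀ ⇒ L.
L = (2 + 120·x + 150·x^2 - 648·x^3 - 324·x^4) + (7 + 70·x + 279·x^2 - 42·x^3 - 2268·x^4 - 1296·x^5)·Dx + (1 + 5·x - 2·x^2 - 27·x^3 - 147·x^4 - 648·x^5 - 432·x^6)·Dx^2  (order 2).
h: a_k = -6, -24, 90, 48, -366, -8712/5, 40014/5, -61344/35, -63990/7, -1496472/7, …
ICs: h(0) = -6, h′(0) = -24.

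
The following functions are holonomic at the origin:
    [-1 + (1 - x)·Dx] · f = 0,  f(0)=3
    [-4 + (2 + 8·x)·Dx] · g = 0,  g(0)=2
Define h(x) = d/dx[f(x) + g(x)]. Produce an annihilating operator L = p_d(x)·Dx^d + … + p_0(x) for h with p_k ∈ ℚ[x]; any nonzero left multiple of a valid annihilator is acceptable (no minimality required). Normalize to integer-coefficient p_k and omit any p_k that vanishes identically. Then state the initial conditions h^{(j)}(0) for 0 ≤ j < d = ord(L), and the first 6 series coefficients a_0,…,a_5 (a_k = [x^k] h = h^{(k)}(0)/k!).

L = (-18 - 12·x) + (3 - 36·x - 42·x^2)·Dx + (2 + 9·x + x^2 - 12·x^3)·Dx^2  (order 2).
h: a_k = 7, -2, 33, -68, 295, -990, …
ICs: h(0) = 7, h′(0) = -2.

f: a_k = 3, 3, 3, 3, 3, 3, …
g: a_k = 2, 4, -4, 8, -20, 56, …
f+g: L₀ = lclm(L_f,L_g), ord ≤ 1+1.
h=h₀': d/dx-closure on L₀ ⇒ L.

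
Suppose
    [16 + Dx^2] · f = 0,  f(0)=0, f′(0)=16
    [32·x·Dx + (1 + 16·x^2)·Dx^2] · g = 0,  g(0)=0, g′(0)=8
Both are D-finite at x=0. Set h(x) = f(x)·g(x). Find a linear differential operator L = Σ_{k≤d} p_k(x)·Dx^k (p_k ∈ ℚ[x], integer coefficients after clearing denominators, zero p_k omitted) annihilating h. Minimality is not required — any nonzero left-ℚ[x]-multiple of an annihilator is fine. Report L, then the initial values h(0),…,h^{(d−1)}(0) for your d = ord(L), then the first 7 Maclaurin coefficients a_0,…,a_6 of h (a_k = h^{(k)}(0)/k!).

L = (1280 + 53248·x^2 + 360448·x^4 + 2097152·x^6 + 8388608·x^8) + (1536·x + 40960·x^3 + 393216·x^5 + 2097152·x^7)·Dx + (96 + 4096·x^2 + 36864·x^4 + 262144·x^6 + 1048576·x^8)·Dx^2 + (96·x + 2560·x^3 + 24576·x^5 + 131072·x^7)·Dx^3 + (1 + 48·x^2 + 896·x^4 + 8192·x^6 + 32768·x^8)·Dx^4  (order 4).
h: a_k = 0, 0, 128, 0, -1024, 0, 77824/9, …
ICs: h(0) = 0, h′(0) = 0, h′′(0) = 256, h′′′(0) = 0.

f: a_k = 0, 16, 0, -128/3, 0, 512/15, 0, …
g: a_k = 0, 8, 0, -128/3, 0, 2048/5, 0, …
Sym-product of L_f,L_g gives L₀ (≤ ord 4).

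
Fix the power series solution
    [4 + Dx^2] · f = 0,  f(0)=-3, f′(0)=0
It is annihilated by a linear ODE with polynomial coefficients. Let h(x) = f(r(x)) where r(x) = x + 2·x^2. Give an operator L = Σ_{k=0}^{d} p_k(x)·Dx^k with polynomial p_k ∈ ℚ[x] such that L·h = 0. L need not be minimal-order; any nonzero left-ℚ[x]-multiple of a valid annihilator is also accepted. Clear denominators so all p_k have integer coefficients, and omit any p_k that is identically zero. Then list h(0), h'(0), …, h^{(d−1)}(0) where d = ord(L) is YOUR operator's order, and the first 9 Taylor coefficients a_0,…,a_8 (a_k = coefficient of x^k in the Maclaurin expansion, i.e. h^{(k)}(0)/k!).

f: a_k = -3, 0, 6, 0, -2, 0, 4/15, 0, -2/105, …
f∘r: x↦r, Dx↦Dx/r' in L_f ⇒ L₀.
L = (4 + 48·x + 192·x^2 + 256·x^3) - 4·Dx + (1 + 4·x)·Dx^2  (order 2).
h: a_k = -3, 0, 6, 24, 22, -16, -716/15, -304/5, -1682/105, …
ICs: h(0) = -3, h′(0) = 0.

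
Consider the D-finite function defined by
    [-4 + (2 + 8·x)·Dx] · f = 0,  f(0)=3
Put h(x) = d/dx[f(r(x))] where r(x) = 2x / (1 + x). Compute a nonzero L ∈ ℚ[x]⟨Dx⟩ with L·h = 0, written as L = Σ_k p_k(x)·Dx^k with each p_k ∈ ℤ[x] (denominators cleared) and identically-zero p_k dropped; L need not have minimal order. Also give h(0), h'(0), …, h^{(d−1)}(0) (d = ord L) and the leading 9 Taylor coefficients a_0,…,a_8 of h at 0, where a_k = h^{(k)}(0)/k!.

L = (-6 - 18·x) + (-1 - 10·x - 9·x^2)·Dx  (order 1).
h: a_k = 12, -72, 468, -3408, 26460, -212760, 1747620, -14562720, 122617260, …
ICs: h(0) = 12.

f: a_k = 3, 6, -6, 12, -30, 84, -252, 792, -2574, …
h₀=f(r): pull back L_f along r ⇒ L₀.
Derive L from L₀ (diff closure).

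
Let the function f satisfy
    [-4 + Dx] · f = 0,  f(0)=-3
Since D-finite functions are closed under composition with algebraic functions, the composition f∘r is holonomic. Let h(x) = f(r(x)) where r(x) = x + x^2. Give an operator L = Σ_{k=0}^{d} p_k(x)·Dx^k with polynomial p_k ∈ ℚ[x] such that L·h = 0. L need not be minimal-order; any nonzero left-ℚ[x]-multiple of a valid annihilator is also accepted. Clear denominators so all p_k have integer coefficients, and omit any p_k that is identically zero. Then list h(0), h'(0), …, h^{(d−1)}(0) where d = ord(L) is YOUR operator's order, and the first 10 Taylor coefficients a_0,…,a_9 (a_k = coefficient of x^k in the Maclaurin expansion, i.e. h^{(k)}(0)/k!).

f: a_k = -3, -12, -24, -32, -32, -128/5, -256/15, -1024/105, -512/105, -2048/945, …
f∘r: x↦r, Dx↦Dx/r' in L_f ⇒ L₀.
L = (-4 - 8·x) + Dx  (order 1).
h: a_k = -3, -12, -36, -80, -152, -1248/5, -5536/15, -52096/105, -4320/7, -675968/945, …
ICs: h(0) = -3.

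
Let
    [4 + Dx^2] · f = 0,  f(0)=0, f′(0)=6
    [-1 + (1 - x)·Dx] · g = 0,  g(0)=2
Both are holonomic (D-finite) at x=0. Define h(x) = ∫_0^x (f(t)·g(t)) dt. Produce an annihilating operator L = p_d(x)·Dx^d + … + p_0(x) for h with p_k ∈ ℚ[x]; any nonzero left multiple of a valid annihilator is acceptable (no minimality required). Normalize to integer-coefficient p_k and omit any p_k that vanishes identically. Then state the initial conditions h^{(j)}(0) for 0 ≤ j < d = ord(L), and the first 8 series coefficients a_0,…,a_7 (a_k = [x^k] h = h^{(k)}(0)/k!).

L = (-4 + 4·x)·Dx + 2·Dx^2 + (-1 + x)·Dx^3  (order 3).
h: a_k = 0, 0, 6, 4, 1, 4/5, 14/15, 4/5, …
ICs: h(0) = 0, h′(0) = 0, h′′(0) = 12.

f: a_k = 0, 6, 0, -4, 0, 4/5, 0, -8/105, …
g: a_k = 2, 2, 2, 2, 2, 2, 2, 2, …
Product ⇒ symmetric product L₀, ord ≤ 2.
h=∫₀ˣh₀: take L = L₀·Dx.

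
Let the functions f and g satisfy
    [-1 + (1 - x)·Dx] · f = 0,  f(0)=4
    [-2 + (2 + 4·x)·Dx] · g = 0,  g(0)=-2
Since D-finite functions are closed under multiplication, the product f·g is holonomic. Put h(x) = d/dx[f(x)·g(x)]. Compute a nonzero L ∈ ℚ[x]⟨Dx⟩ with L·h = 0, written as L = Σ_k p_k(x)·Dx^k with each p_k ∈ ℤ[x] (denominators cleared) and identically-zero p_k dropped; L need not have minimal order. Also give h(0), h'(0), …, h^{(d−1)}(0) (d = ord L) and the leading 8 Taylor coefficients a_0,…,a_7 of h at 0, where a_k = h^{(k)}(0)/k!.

L = (3 + 12·x + 3·x^2) + (-2 - 3·x + 3·x^2 + 2·x^3)·Dx  (order 1).
h: a_k = -16, -24, -48, -44, -90, -45, -168, 45/2, …
ICs: h(0) = -16.

f: a_k = 4, 4, 4, 4, 4, 4, 4, 4, …
g: a_k = -2, -2, 1, -1, 5/4, -7/4, 21/8, -33/8, …
L₀ := L_f ⊗_s L_g (sym. prod.), ord ≤ 1.
h₀' ⇒ L via d/dx closure of L₀.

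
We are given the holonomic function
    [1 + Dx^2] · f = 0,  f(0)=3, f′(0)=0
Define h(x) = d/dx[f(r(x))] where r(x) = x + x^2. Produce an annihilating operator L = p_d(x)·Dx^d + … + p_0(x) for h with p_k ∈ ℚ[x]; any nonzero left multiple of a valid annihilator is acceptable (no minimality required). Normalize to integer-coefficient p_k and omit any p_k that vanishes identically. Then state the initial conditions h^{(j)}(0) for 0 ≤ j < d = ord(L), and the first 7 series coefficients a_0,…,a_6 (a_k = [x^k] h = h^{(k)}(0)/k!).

L = (13 + 8·x + 24·x^2 + 32·x^3 + 16·x^4) + (-6 - 12·x)·Dx + (1 + 4·x + 4·x^2)·Dx^2  (order 2).
h: a_k = 0, -3, -9, -11/2, 5/2, 179/40, 133/40, …
ICs: h(0) = 0, h′(0) = -3.

f: a_k = 3, 0, -3/2, 0, 1/8, 0, -1/240, …
h₀=f(r): pull back L_f along r ⇒ L₀.
Derive L from L₀ (diff closure).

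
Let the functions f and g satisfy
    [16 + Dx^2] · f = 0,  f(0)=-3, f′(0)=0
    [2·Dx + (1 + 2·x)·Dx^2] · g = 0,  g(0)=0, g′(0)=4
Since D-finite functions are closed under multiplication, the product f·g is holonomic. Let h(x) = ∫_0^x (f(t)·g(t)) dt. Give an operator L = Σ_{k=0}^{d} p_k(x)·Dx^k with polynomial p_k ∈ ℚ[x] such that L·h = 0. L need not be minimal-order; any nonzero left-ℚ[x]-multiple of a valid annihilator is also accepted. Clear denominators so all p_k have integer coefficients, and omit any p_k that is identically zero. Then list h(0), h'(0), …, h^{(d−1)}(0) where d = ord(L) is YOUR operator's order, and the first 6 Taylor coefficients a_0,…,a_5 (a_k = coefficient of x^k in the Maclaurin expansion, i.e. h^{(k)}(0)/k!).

L = (2688 + 27648·x + 93184·x^2 + 131072·x^3 + 65536·x^4)·Dx + (896 + 5888·x + 12288·x^2 + 8192·x^3)·Dx^2 + (408 + 3712·x + 11904·x^2 + 16384·x^3 + 8192·x^4)·Dx^3 + (56 + 368·x + 768·x^2 + 512·x^3)·Dx^4 + (15 + 124·x + 380·x^2 + 512·x^3 + 256·x^4)·Dx^5  (order 5).
h: a_k = 0, 0, -6, 4, 20, -72/5, …
ICs: h(0) = 0, h′(0) = 0, h′′(0) = -12, h′′′(0) = 24, h′′′′(0) = 480.

f: a_k = -3, 0, 24, 0, -32, 0, …
g: a_k = 0, 4, -4, 16/3, -8, 64/5, …
L₀ := L_f ⊗_s L_g (sym. prod.), ord ≤ 4.
h=∫₀ˣh₀: take L = L₀·Dx.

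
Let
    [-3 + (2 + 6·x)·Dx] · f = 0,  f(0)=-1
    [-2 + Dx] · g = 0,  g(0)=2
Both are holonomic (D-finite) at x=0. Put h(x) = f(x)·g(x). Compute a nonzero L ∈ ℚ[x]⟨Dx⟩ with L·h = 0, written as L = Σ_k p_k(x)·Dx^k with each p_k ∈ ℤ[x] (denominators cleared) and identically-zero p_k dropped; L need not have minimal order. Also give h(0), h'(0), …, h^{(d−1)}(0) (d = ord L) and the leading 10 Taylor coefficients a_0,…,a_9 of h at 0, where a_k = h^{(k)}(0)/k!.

L = (-7 - 12·x) + (2 + 6·x)·Dx  (order 1).
h: a_k = -2, -7, -31/4, -181/24, -241/192, -13279/1920, 276497/23040, -9930589/322560, 56288873/737280, -18061579639/92897280, …
ICs: h(0) = -2.

f: a_k = -1, -3/2, 9/8, -27/16, 405/128, -1701/256, 15309/1024, -72171/2048, 2814669/32768, -14073345/65536, …
g: a_k = 2, 4, 4, 8/3, 4/3, 8/15, 8/45, 16/315, 4/315, 8/2835, …
f·g: L₀ = L_f ⊗_s L_g, ord ≤ 1·1.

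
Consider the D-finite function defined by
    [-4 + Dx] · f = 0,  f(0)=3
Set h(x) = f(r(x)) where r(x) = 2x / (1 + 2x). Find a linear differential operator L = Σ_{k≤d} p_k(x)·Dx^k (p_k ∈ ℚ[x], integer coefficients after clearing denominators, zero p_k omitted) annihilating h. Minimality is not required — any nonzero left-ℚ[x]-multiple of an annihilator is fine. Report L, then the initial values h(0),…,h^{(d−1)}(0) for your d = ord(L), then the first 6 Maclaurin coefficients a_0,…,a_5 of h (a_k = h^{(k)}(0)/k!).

L = -8 + (1 + 4·x + 4·x^2)·Dx  (order 1).
h: a_k = 3, 24, 48, -32, -64, 896/5, …
ICs: h(0) = 3.

f: a_k = 3, 12, 24, 32, 32, 128/5, …
L₀ from L_f via x↦r, Dx↦r'^{-1}Dx.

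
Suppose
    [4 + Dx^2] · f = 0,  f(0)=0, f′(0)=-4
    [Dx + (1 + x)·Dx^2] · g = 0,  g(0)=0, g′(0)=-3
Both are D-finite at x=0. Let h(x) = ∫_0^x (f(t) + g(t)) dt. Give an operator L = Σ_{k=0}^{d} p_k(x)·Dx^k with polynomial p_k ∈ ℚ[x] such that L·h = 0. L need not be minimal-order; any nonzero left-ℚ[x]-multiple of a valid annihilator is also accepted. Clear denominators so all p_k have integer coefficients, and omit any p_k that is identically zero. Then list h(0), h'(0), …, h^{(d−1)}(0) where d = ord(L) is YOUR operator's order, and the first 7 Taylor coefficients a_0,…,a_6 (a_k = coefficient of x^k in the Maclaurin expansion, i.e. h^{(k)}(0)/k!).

f: a_k = 0, -4, 0, 8/3, 0, -8/15, 0, …
g: a_k = 0, -3, 3/2, -1, 3/4, -3/5, 1/2, …
h₀=f+g: left-lcm gives L₀, ord ≤ 4.
Integrate: L := L₀·Dx.
L = (20 + 16·x + 8·x^2)·Dx^2 + (12 + 28·x + 24·x^2 + 8·x^3)·Dx^3 + (5 + 4·x + 2·x^2)·Dx^4 + (3 + 7·x + 6·x^2 + 2·x^3)·Dx^5  (order 5).
h: a_k = 0, 0, -7/2, 1/2, 5/12, 3/20, -17/90, …
ICs: h(0) = 0, h′(0) = 0, h′′(0) = -7, h′′′(0) = 3, h′′′′(0) = 10.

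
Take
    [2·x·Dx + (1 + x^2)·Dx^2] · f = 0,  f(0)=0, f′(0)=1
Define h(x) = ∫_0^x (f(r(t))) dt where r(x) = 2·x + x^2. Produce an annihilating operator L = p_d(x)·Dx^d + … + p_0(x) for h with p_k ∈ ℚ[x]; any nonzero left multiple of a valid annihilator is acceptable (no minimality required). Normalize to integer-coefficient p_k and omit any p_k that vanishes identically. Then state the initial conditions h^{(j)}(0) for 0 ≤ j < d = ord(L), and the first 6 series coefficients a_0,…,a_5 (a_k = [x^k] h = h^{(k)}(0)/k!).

f: a_k = 0, 1, 0, -1/3, 0, 1/5, …
f∘r: x↦r, Dx↦Dx/r' in L_f ⇒ L₀.
h=∫h₀ ⇒ L = L₀·Dx.
L = (-1 + 8·x + 16·x^2 + 12·x^3 + 3·x^4)·Dx^2 + (1 + x + 4·x^2 + 8·x^3 + 5·x^4 + x^5)·Dx^3  (order 3).
h: a_k = 0, 0, 1, 1/3, -2/3, -4/5, …
ICs: h(0) = 0, h′(0) = 0, h′′(0) = 2.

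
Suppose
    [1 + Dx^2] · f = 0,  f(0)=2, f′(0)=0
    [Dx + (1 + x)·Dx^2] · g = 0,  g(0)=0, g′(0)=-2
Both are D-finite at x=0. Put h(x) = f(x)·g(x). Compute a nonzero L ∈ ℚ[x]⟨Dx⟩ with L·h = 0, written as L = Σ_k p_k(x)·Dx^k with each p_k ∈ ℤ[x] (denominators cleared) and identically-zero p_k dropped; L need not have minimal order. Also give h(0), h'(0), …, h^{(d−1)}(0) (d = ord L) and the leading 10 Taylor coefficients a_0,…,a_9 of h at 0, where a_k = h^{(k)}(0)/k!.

f: a_k = 2, 0, -1, 0, 1/12, 0, -1/360, 0, 1/20160, 0, …
g: a_k = 0, -2, 1, -2/3, 1/2, -2/5, 1/3, -2/7, 1/4, -2/9, …
f·g: L₀ = L_f ⊗_s L_g, ord ≤ 2·2.
L = (-3 + 6·x + 19·x^2 + 16·x^3 + 4·x^4) + (4 + 20·x + 24·x^2 + 8·x^3)·Dx + (20·x + 42·x^2 + 32·x^3 + 8·x^4)·Dx^2 + (4 + 20·x + 24·x^2 + 8·x^3)·Dx^3 + (3 + 14·x + 23·x^2 + 16·x^3 + 4·x^4)·Dx^4  (order 4).
h: a_k = 0, -4, 2, 2/3, 0, -3/10, 1/4, -31/140, 37/180, -1151/6048, …
ICs: h(0) = 0, h′(0) = -4, h′′(0) = 4, h′′′(0) = 4.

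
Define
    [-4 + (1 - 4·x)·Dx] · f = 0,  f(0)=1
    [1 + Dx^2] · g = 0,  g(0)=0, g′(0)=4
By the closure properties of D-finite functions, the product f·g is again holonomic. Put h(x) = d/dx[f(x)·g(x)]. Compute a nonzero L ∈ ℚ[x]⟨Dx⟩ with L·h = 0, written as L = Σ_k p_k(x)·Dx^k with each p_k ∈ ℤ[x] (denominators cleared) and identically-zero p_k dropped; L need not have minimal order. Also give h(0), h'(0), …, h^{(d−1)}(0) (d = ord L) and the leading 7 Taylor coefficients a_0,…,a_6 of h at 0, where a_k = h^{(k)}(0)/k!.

f: a_k = 1, 4, 16, 64, 256, 1024, 4096, …
g: a_k = 0, 4, 0, -2/3, 0, 1/30, 0, …
Sym-product of L_f,L_g gives L₀ (≤ ord 2).
h=h₀': d/dx-closure on L₀ ⇒ L.
L = (-31 - 8·x + 16·x^2) + (-8 + 32·x)·Dx + (1 - 8·x + 16·x^2)·Dx^2  (order 2).
h: a_k = 4, 32, 190, 3040/3, 30401/6, 121604/5, 20429471/180, …
ICs: h(0) = 4, h′(0) = 32.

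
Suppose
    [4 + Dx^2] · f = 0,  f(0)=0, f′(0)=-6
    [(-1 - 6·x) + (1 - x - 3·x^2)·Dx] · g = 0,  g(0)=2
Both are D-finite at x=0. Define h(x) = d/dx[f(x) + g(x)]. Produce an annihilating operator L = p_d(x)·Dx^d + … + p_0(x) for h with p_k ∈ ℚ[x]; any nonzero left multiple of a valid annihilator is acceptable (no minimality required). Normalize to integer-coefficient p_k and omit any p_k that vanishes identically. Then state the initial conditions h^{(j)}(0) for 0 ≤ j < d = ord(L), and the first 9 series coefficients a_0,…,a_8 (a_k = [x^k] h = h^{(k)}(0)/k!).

f: a_k = 0, -6, 0, 4, 0, -4/5, 0, 8/105, 0, …
g: a_k = 2, 2, 8, 14, 38, 80, 194, 434, 1016, …
Weyl lclm of L_f,L_g ⇒ L₀ (ord ≤ 3).
h=h₀': d/dx-closure on L₀ ⇒ L.
L = (976 + 5056·x + 17104·x^2 + 11760·x^3 + 18720·x^4 + 3888·x^5 + 3888·x^6) + (-92 - 516·x + 372·x^2 + 1232·x^3 + 2280·x^4 + 3240·x^5 + 1512·x^6 + 1296·x^7)·Dx + (244 + 1264·x + 4276·x^2 + 2940·x^3 + 4680·x^4 + 972·x^5 + 972·x^6)·Dx^2 + (-23 - 129·x + 93·x^2 + 308·x^3 + 570·x^4 + 810·x^5 + 378·x^6 + 324·x^7)·Dx^3  (order 3).
h: a_k = -4, 16, 54, 152, 396, 1164, 45578/15, 8128, 2190506/105, …
ICs: h(0) = -4, h′(0) = 16, h′′(0) = 108.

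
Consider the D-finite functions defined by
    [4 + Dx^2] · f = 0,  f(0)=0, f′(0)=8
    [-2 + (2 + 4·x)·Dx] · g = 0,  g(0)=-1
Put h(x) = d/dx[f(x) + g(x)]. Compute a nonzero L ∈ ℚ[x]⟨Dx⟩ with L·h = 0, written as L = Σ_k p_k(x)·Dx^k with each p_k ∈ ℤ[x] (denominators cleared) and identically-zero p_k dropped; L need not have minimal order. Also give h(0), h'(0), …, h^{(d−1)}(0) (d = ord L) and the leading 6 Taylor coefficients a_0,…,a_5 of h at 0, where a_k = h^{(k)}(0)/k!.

f: a_k = 0, 8, 0, -16/3, 0, 16/15, …
g: a_k = -1, -1, 1/2, -1/2, 5/8, -7/8, …
f+g: L₀ = lclm(L_f,L_g), ord ≤ 2+1.
Differentiate: ansatz ord ≤ ord L₀ ⇒ L.
L = (-76 - 64·x - 64·x^2) + (-28 - 120·x - 192·x^2 - 128·x^3)·Dx + (-19 - 16·x - 16·x^2)·Dx^2 + (-7 - 30·x - 48·x^2 - 32·x^3)·Dx^3  (order 3).
h: a_k = 7, 1, -35/2, 5/2, 23/24, 63/8, …
ICs: h(0) = 7, h′(0) = 1, h′′(0) = -35.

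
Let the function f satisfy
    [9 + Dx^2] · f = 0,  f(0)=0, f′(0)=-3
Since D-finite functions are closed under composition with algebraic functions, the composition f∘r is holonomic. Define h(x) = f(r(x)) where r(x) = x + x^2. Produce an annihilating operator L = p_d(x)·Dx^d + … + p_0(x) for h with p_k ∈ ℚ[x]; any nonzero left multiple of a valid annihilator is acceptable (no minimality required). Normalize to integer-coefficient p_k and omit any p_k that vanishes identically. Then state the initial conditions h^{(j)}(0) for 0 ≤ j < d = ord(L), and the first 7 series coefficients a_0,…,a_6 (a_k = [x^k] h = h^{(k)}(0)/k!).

f: a_k = 0, -3, 0, 9/2, 0, -81/40, 0, …
f∘r: x↦r, Dx↦Dx/r' in L_f ⇒ L₀.
L = (9 + 54·x + 108·x^2 + 72·x^3) - 2·Dx + (1 + 2·x)·Dx^2  (order 2).
h: a_k = 0, -3, -3, 9/2, 27/2, 459/40, -45/8, …
ICs: h(0) = 0, h′(0) = -3.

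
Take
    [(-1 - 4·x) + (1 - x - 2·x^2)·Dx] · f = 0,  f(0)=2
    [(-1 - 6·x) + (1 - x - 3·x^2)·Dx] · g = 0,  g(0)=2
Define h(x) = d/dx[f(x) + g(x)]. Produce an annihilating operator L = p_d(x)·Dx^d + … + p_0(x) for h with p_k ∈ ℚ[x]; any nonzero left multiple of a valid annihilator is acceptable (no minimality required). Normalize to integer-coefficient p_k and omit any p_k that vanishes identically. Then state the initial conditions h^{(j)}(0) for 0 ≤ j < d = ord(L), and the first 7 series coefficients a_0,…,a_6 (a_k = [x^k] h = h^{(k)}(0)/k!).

f: a_k = 2, 2, 6, 10, 22, 42, 86, …
g: a_k = 2, 2, 8, 14, 38, 80, 194, …
f+g: L₀ = lclm(L_f,L_g), ord ≤ 1+1.
h₀' ⇒ L via d/dx closure of L₀.
L = (-6 - 264·x - 360·x^2 - 1176·x^3 - 2406·x^4 - 3600·x^5 + 1296·x^6) + (6 + 54·x + 114·x^2 + 96·x^3 + 27·x^4 - 2334·x^5 - 1872·x^6 + 864·x^7)·Dx + (-1 + 2·x - 11·x^2 - 18·x^3 + 158·x^4 + 61·x^5 - 377·x^6 - 168·x^7 + 108·x^8)·Dx^2  (order 2).
h: a_k = 4, 28, 72, 240, 610, 1680, 4228, …
ICs: h(0) = 4, h′(0) = 28.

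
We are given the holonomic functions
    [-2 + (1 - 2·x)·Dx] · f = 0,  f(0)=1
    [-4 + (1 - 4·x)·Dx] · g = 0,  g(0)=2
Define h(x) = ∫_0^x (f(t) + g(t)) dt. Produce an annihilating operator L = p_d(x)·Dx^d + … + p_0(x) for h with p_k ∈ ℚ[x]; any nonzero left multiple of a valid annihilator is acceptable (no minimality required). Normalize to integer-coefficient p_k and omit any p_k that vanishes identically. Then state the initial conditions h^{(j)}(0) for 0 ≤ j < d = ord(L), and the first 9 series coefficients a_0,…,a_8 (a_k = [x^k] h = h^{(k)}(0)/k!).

L = -16·Dx + (12 - 32·x)·Dx^2 + (-1 + 6·x - 8·x^2)·Dx^3  (order 3).
h: a_k = 0, 3, 5, 12, 34, 528/5, 1040/3, 8256/7, 4112, …
ICs: h(0) = 0, h′(0) = 3, h′′(0) = 10.

f: a_k = 1, 2, 4, 8, 16, 32, 64, 128, 256, …
g: a_k = 2, 8, 32, 128, 512, 2048, 8192, 32768, 131072, …
Sum ⇒ L₀ = lclm(L_f,L_g) in ℚ(x)⟨Dx⟩.
∫: right-multiply L₀ by Dx.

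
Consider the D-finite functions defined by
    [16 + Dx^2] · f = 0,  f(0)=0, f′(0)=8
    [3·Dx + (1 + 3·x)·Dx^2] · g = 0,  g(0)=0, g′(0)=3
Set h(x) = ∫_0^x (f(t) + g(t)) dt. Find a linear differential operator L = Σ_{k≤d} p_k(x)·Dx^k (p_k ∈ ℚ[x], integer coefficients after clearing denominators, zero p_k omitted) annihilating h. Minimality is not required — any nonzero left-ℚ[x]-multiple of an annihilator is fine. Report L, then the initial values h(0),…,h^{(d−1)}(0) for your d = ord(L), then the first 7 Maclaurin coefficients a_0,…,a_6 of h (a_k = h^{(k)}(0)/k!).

L = (1680 + 2304·x + 3456·x^2)·Dx^2 + (272 + 1584·x + 3456·x^2 + 3456·x^3)·Dx^3 + (105 + 144·x + 216·x^2)·Dx^4 + (17 + 99·x + 216·x^2 + 216·x^3)·Dx^5  (order 5).
h: a_k = 0, 0, 11/2, -3/2, -37/12, -81/20, 197/18, …
ICs: h(0) = 0, h′(0) = 0, h′′(0) = 11, h′′′(0) = -9, h′′′′(0) = -74.

f: a_k = 0, 8, 0, -64/3, 0, 256/15, 0, …
g: a_k = 0, 3, -9/2, 9, -81/4, 243/5, -243/2, …
Weyl lclm of L_f,L_g ⇒ L₀ (ord ≤ 4).
h=∫₀ˣh₀: take L = L₀·Dx.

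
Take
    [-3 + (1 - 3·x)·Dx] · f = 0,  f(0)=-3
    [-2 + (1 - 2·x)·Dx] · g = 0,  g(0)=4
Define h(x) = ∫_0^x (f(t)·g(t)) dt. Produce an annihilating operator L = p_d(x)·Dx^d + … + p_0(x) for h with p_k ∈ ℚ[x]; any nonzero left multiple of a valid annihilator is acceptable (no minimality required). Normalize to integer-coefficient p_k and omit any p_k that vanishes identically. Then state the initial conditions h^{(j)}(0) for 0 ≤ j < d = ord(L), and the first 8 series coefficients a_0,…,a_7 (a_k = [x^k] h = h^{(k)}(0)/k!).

f: a_k = -3, -9, -27, -81, -243, -729, -2187, -6561, …
g: a_k = 4, 8, 16, 32, 64, 128, 256, 512, …
Product ⇒ symmetric product L₀, ord ≤ 1.
h=∫h₀ ⇒ L = L₀·Dx.
L = (-5 + 12·x)·Dx + (1 - 5·x + 6·x^2)·Dx^2  (order 2).
h: a_k = 0, -12, -30, -76, -195, -2532/5, -1330, -24708/7, …
ICs: h(0) = 0, h′(0) = -12.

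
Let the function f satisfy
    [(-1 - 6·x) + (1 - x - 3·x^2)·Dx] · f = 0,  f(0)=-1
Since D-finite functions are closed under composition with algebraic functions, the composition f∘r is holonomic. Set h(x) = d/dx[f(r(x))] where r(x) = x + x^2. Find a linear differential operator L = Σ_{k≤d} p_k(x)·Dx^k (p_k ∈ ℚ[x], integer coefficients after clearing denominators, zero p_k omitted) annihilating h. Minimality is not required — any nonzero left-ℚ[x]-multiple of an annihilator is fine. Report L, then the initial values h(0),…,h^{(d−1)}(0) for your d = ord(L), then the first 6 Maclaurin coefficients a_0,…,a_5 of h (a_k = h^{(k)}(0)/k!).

f: a_k = -1, -1, -4, -7, -19, -40, …
Substitute x→r, Dx→(1/r')Dx; clear ⇒ L₀.
h₀' ⇒ L via d/dx closure of L₀.
L = (10 + 60·x + 168·x^2 + 396·x^3 + 648·x^4 + 540·x^5 + 180·x^6) + (-1 - 7·x - 6·x^2 + 44·x^3 + 135·x^4 + 180·x^5 + 126·x^6 + 36·x^7)·Dx  (order 1).
h: a_k = -1, -10, -45, -176, -685, -2508, …
ICs: h(0) = -1.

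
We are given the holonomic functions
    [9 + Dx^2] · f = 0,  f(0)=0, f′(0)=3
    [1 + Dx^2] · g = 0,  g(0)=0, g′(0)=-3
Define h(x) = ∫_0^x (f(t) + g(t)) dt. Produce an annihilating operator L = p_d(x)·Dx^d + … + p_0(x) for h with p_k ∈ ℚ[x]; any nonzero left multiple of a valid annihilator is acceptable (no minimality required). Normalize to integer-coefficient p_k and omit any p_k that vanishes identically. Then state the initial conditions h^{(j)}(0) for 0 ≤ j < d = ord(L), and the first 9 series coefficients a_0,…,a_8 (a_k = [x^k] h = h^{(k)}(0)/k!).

f: a_k = 0, 3, 0, -9/2, 0, 81/40, 0, -243/560, 0, …
g: a_k = 0, -3, 0, 1/2, 0, -1/40, 0, 1/1680, 0, …
Weyl lclm of L_f,L_g ⇒ L₀ (ord ≤ 4).
h=∫₀ˣh₀: take L = L₀·Dx.
L = 9·Dx + 10·Dx^3 + Dx^5  (order 5).
h: a_k = 0, 0, 0, 0, -1, 0, 1/3, 0, -13/240, …
ICs: h(0) = 0, h′(0) = 0, h′′(0) = 0, h′′′(0) = 0, h′′′′(0) = -24.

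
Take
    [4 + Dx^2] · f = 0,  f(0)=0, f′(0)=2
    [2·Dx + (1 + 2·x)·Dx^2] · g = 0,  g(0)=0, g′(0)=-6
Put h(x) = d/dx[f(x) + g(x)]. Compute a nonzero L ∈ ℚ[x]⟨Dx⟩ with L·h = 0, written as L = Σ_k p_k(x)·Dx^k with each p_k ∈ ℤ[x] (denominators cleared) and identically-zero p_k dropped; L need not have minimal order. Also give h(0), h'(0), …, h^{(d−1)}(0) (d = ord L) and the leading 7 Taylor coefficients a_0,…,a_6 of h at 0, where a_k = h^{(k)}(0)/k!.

L = (56 + 32·x + 32·x^2) + (12 + 40·x + 48·x^2 + 32·x^3)·Dx + (14 + 8·x + 8·x^2)·Dx^2 + (3 + 10·x + 12·x^2 + 8·x^3)·Dx^3  (order 3).
h: a_k = -4, 12, -28, 48, -284/3, 192, -17288/45, …
ICs: h(0) = -4, h′(0) = 12, h′′(0) = -56.

f: a_k = 0, 2, 0, -4/3, 0, 4/15, 0, …
g: a_k = 0, -6, 6, -8, 12, -96/5, 32, …
Weyl lclm of L_f,L_g ⇒ L₀ (ord ≤ 4).
Differentiate: ansatz ord ≤ ord L₀ ⇒ L.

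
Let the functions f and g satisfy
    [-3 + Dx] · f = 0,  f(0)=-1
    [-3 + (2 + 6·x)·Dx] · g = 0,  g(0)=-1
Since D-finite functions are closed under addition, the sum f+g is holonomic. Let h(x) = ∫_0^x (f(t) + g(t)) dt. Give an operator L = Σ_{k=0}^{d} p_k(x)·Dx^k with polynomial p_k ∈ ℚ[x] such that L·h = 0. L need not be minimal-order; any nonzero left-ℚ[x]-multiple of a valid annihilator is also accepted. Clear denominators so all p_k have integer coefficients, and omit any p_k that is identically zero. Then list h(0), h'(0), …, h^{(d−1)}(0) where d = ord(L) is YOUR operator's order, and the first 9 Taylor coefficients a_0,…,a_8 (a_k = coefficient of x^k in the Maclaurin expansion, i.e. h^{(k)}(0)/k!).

L = (27 + 54·x)·Dx + (-15 - 72·x - 108·x^2)·Dx^2 + (2 + 18·x + 36·x^2)·Dx^3  (order 3).
h: a_k = 0, -2, -9/4, -9/8, -99/64, -27/640, -3699/2560, 71361/35840, -2557089/573440, …
ICs: h(0) = 0, h′(0) = -2, h′′(0) = -9/2.

f: a_k = -1, -3, -9/2, -9/2, -27/8, -81/40, -81/80, -243/560, -729/4480, …
g: a_k = -1, -3/2, 9/8, -27/16, 405/128, -1701/256, 15309/1024, -72171/2048, 2814669/32768, …
f+g: L₀ = lclm(L_f,L_g), ord ≤ 1+1.
Integrate: L := L₀·Dx.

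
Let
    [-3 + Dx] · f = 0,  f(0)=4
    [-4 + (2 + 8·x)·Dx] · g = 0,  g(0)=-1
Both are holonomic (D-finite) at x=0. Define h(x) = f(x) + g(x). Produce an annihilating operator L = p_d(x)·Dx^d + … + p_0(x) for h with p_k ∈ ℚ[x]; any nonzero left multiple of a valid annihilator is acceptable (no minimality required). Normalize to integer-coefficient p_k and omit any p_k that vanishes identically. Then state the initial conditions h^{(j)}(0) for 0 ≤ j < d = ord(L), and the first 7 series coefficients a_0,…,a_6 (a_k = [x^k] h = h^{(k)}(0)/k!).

f: a_k = 4, 12, 18, 18, 27/2, 81/10, 81/20, …
g: a_k = -1, -2, 2, -4, 10, -28, 84, …
f+g: L₀ = lclm(L_f,L_g), ord ≤ 1+1.
L = (30 + 72·x) + (-13 - 72·x - 144·x^2)·Dx + (1 + 16·x + 48·x^2)·Dx^2  (order 2).
h: a_k = 3, 10, 20, 14, 47/2, -199/10, 1761/20, …
ICs: h(0) = 3, h′(0) = 10.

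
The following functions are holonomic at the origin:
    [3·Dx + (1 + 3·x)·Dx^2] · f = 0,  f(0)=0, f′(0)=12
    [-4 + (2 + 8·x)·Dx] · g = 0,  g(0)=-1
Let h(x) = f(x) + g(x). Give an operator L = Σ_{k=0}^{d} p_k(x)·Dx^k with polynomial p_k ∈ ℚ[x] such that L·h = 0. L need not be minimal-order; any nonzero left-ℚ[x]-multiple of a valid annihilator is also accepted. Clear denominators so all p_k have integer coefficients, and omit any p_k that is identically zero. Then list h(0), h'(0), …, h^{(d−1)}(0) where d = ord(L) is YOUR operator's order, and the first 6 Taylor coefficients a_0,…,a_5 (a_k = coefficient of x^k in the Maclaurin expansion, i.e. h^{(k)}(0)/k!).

L = 36·x·Dx + (6 + 72·x + 180·x^2)·Dx^2 + (1 + 13·x + 54·x^2 + 72·x^3)·Dx^3  (order 3).
h: a_k = -1, 10, -16, 32, -71, 832/5, …
ICs: h(0) = -1, h′(0) = 10, h′′(0) = -32.

f: a_k = 0, 12, -18, 36, -81, 972/5, …
g: a_k = -1, -2, 2, -4, 10, -28, …
Weyl lclm of L_f,L_g ⇒ L₀ (ord ≤ 3).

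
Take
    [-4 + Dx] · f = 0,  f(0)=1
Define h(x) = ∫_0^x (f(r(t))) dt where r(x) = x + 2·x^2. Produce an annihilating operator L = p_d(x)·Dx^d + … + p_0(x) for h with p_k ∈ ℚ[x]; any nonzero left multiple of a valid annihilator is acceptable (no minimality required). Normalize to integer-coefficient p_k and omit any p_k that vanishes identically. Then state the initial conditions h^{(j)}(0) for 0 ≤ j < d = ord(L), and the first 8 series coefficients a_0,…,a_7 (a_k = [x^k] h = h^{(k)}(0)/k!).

f: a_k = 1, 4, 8, 32/3, 32/3, 128/15, 256/45, 1024/315, …
L₀ from L_f via x↦r, Dx↦r'^{-1}Dx.
Integrate: L := L₀·Dx.
L = (-4 - 16·x)·Dx + Dx^2  (order 2).
h: a_k = 0, 1, 2, 16/3, 32/3, 64/3, 1664/45, 19456/315, …
ICs: h(0) = 0, h′(0) = 1.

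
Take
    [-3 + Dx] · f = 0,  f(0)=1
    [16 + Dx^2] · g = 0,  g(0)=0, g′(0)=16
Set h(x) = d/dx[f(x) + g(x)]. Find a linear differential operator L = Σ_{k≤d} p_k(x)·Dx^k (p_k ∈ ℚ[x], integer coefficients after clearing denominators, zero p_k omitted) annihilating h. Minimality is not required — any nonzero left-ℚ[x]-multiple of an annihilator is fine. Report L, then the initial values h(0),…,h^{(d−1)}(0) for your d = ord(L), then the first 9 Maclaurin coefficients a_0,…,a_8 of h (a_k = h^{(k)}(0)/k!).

L = 48 - 16·Dx + 3·Dx^2 - Dx^3  (order 3).
h: a_k = 19, 9, -229/2, 27/2, 4339/24, 243/40, -63349/720, 729/560, 1068259/40320, …
ICs: h(0) = 19, h′(0) = 9, h′′(0) = -229.

f: a_k = 1, 3, 9/2, 9/2, 27/8, 81/40, 81/80, 243/560, 729/4480, …
g: a_k = 0, 16, 0, -128/3, 0, 512/15, 0, -4096/315, 0, …
f+g: L₀ = lclm(L_f,L_g), ord ≤ 1+2.
h=h₀': d/dx-closure on L₀ ⇒ L.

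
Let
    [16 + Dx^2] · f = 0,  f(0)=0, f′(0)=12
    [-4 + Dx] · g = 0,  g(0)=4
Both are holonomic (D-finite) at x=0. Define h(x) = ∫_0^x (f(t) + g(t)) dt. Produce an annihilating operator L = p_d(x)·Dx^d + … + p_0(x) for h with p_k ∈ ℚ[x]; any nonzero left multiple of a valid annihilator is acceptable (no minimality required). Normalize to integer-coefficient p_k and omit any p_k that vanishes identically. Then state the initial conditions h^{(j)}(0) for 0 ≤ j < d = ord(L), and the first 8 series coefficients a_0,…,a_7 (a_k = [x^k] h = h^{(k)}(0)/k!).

f: a_k = 0, 12, 0, -32, 0, 128/5, 0, -1024/105, …
g: a_k = 4, 16, 32, 128/3, 128/3, 512/15, 1024/45, 4096/315, …
L₀ := lclm(L_f,L_g); ord L₀ ≤ 2+1.
∫: right-multiply L₀ by Dx.
L = -64·Dx + 16·Dx^2 - 4·Dx^3 + Dx^4  (order 4).
h: a_k = 0, 4, 14, 32/3, 8/3, 128/15, 448/45, 1024/315, …
ICs: h(0) = 0, h′(0) = 4, h′′(0) = 28, h′′′(0) = 64.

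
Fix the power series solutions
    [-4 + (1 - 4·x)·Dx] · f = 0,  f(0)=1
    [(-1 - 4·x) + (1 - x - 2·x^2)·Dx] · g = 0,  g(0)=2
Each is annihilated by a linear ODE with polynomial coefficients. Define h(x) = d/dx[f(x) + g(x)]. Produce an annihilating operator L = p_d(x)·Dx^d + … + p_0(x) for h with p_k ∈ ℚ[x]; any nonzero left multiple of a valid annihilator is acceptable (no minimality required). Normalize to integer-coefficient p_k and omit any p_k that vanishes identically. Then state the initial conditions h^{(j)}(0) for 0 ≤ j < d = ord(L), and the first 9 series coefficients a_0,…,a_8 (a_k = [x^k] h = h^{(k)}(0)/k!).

L = (168 + 192·x + 1728·x^2 - 768·x^3 + 768·x^4) + (-33 - 144·x + 264·x^2 + 1056·x^3 - 576·x^4 + 768·x^5)·Dx + (1 + 13·x - 100·x^2 + 120·x^3 + 40·x^4 - 64·x^5 + 128·x^6)·Dx^2  (order 2).
h: a_k = 6, 44, 222, 1112, 5330, 25092, 115878, 527024, 2365434, …
ICs: h(0) = 6, h′(0) = 44.

f: a_k = 1, 4, 16, 64, 256, 1024, 4096, 16384, 65536, …
g: a_k = 2, 2, 6, 10, 22, 42, 86, 170, 342, …
L₀ := lclm(L_f,L_g); ord L₀ ≤ 1+1.
Derive L from L₀ (diff closure).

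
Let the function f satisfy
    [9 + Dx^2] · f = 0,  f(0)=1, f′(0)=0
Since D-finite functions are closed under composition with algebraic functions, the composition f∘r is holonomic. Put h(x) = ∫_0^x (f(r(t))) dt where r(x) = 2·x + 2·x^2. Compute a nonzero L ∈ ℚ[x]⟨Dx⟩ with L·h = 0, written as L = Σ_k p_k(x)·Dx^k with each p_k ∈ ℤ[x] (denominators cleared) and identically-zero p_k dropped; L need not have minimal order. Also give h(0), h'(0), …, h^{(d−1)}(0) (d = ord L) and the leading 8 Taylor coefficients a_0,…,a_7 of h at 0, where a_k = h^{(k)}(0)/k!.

L = (36 + 216·x + 432·x^2 + 288·x^3)·Dx - 2·Dx^2 + (1 + 2·x)·Dx^3  (order 3).
h: a_k = 0, 1, 0, -6, -9, 36/5, 36, 1296/35, …
ICs: h(0) = 0, h′(0) = 1, h′′(0) = 0.

f: a_k = 1, 0, -9/2, 0, 27/8, 0, -81/80, 0, …
L₀ from L_f via x↦r, Dx↦r'^{-1}Dx.
h=∫h₀ ⇒ L = L₀·Dx.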